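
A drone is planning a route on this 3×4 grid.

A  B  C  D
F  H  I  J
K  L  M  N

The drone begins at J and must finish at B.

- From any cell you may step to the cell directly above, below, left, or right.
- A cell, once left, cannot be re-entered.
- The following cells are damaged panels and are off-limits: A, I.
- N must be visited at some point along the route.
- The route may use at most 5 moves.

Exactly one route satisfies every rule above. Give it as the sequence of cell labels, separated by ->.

J -> N -> M -> L -> H -> B

Any route must reach N and still end at B within 5 moves, so the order of the required stops is forced.
Route from J: down to N, 2× left (reaching L), 2× up (reaching B) — 5 moves in all.
Check: all required cells visited; 5 ≤ 5 moves.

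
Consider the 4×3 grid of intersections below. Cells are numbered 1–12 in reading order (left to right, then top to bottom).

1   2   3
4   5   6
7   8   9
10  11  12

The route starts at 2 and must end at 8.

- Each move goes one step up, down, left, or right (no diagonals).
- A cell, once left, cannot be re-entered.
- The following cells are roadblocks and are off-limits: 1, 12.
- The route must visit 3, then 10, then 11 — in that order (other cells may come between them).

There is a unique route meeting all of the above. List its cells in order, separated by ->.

The waypoints must appear in the order 3, 10, 11, with no cell reused.
Route from 2: right to 3, down to 6, 2× left (reaching 4), 2× down (reaching 10), right to 11, up to 8 — 8 moves in all.
Check: order respected (3 at step 1, 10 at step 6, 11 at step 7).

2 -> 3 -> 6 -> 5 -> 4 -> 7 -> 10 -> 11 -> 8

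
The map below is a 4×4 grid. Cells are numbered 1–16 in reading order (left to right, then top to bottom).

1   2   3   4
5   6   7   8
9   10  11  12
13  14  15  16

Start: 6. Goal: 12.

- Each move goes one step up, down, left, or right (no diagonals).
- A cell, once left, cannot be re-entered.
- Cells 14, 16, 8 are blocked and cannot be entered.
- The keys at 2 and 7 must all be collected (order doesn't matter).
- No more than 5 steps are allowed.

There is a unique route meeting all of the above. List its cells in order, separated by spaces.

6 2 3 7 11 12

Any route must reach 2 and 7 and still end at 12 within 5 moves, so the order of the required stops is forced.
Route from 6: up to 2, right to 3, 2× down (reaching 11), right to 12 — 5 moves in all.
Check: all required cells visited; 5 ≤ 5 moves.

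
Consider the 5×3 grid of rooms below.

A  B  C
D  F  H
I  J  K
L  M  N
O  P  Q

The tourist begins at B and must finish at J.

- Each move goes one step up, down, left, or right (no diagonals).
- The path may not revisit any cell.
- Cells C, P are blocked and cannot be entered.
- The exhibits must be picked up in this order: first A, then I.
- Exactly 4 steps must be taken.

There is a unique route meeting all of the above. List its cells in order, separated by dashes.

B - A - D - I - J

The waypoints must appear in the order A, I, with no cell reused.
Route from B: left 1 to A, down 2 to I, right 1 to J — 4 moves in all.
Check: order respected (A at step 1, I at step 3); 4 moves as required.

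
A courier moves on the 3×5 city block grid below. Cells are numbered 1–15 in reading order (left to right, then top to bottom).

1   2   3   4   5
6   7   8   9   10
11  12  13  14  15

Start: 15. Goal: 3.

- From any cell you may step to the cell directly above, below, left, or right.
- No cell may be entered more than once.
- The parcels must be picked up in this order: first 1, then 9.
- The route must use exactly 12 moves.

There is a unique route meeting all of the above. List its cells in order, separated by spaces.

The waypoints must appear in the order 1, 9, with no cell reused.
Route from 15: left 4 to 11, up 2 to 1, right 1 to 2, down 1 to 7, right 2 to 9, up 1 to 4, left 1 to 3 — 12 moves in all.
Check: order respected (1 at step 6, 9 at step 10); 12 moves as required.

15 14 13 12 11 6 1 2 7 8 9 4 3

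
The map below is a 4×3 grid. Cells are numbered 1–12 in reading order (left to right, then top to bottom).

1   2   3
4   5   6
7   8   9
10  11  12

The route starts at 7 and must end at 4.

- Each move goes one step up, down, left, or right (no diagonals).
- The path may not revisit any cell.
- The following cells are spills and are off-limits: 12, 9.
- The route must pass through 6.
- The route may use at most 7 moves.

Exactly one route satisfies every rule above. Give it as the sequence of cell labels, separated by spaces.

The budget equals the shortest possible length, so every move has to be on a shortest route through the required cells.
Route from 7: right 1 to 8, up 1 to 5, right 1 to 6, up 1 to 3, left 2 to 1, down 1 to 4 — 7 moves in all.
Check: all required cells visited; 7 ≤ 7 moves.

7 8 5 6 3 2 1 4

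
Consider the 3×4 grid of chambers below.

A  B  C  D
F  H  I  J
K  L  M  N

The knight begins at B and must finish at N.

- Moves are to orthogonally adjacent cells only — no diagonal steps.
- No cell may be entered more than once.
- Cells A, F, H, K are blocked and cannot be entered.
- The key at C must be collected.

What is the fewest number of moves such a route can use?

4

Any route passes through C somewhere between B and N. Summing Manhattan distances along the two legs (B → C → N) gives a lower bound of 1 + 3 = 4 moves.
A route of 4 moves achieves this: B → C → I → M → N.
Since 4 matches the lower bound, it is optimal.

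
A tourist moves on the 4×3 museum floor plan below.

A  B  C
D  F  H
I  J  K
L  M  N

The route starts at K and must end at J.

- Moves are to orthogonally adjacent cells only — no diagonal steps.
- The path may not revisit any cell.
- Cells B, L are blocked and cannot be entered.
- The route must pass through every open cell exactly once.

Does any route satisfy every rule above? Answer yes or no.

no

Cell A has only one open neighbour but is neither the start nor the goal, so a Hamiltonian route would have to both enter and leave it through the same neighbour — impossible without revisiting.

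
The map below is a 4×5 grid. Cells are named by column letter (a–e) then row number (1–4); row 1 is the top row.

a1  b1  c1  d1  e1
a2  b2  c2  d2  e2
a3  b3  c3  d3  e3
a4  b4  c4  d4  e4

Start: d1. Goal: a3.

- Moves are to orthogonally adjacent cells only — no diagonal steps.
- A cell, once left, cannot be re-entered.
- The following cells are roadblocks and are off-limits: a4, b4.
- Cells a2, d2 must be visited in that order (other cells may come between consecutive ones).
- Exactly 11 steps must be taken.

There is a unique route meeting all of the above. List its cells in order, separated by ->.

The waypoints must appear in the order a2, d2, with no cell reused.
Route from d1: left 3 to a1, down 1 to a2, right 3 to d2, down 1 to d3, left 3 to a3 — 11 moves in all.
Check: order respected (a2 at step 4, d2 at step 7); 11 moves as required.

d1 -> c1 -> b1 -> a1 -> a2 -> b2 -> c2 -> d2 -> d3 -> c3 -> b3 -> a3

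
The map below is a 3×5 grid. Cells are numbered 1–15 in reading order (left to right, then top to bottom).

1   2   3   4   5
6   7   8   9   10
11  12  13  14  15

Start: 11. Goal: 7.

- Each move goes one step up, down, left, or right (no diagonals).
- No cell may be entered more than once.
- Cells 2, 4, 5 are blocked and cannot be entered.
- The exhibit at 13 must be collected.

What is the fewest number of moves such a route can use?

Any route passes through 13 somewhere between 11 and 7. Summing Manhattan distances along the two legs (11 → 13 → 7) gives a lower bound of 2 + 2 = 4 moves.
A route of 4 moves achieves this: 11 → 12 → 13 → 8 → 7.
Since 4 matches the lower bound, it is optimal.

4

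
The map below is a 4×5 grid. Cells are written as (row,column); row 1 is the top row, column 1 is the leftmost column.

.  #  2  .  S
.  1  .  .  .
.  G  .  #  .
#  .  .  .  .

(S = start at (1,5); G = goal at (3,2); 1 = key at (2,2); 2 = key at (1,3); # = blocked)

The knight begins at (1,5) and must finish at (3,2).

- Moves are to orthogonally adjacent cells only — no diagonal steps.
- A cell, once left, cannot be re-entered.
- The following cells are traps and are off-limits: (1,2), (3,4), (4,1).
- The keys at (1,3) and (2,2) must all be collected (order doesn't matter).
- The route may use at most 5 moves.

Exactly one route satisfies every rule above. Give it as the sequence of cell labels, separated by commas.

Any route must reach (1,3) and (2,2) and still end at (3,2) within 5 moves, so the order of the required stops is forced.
Route from (1,5): left 2 to (1,3), down 1 to (2,3), left 1 to (2,2), down 1 to (3,2) — 5 moves in all.
Check: all required cells visited; 5 ≤ 5 moves.

(1,5), (1,4), (1,3), (2,3), (2,2), (3,2)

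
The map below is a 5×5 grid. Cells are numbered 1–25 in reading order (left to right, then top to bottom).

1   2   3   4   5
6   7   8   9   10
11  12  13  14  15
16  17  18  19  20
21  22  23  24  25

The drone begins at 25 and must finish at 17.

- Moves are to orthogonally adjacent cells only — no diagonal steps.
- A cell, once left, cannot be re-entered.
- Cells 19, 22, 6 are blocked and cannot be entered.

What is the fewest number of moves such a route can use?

The Manhattan distance from 25 to 17 is |5−4| + |5−2| = 4, so at least 4 moves are needed.
A route of 4 moves achieves this: 25 → 24 → 23 → 18 → 17.
Since 4 matches the lower bound, it is optimal.

4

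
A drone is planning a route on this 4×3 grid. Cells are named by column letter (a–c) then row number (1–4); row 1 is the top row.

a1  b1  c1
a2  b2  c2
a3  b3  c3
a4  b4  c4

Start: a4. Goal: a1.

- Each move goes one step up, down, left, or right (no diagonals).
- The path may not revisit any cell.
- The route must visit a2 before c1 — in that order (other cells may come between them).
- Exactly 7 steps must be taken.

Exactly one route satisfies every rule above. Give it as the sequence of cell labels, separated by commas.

a4, a3, a2, b2, c2, c1, b1, a1

The waypoints must appear in the order a2, c1, with no cell reused.
Route from a4: up 2 to a2, right 2 to c2, up 1 to c1, left 2 to a1 — 7 moves in all.
Check: order respected (a2 at step 2, c1 at step 5); 7 moves as required.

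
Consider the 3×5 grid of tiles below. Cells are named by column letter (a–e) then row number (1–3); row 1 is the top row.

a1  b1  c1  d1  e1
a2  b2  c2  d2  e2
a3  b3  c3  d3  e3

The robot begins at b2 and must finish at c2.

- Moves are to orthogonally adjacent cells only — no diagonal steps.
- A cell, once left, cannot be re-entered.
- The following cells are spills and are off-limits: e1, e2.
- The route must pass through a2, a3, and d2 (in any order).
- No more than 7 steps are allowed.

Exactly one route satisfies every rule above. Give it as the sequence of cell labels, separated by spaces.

Any route must reach a2, a3, and d2 and still end at c2 within 7 moves, so the order of the required stops is forced.
Route from b2: left 1 to a2, down 1 to a3, right 3 to d3, up 1 to d2, left 1 to c2 — 7 moves in all.
Check: all required cells visited; 7 ≤ 7 moves.

b2 a2 a3 b3 c3 d3 d2 c2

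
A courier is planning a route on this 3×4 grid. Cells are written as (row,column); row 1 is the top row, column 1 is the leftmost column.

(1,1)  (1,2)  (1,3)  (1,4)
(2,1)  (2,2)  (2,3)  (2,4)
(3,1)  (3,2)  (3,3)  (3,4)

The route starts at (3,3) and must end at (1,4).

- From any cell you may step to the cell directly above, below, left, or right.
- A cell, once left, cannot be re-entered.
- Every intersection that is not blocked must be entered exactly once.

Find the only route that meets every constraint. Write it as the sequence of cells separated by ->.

Need to visit all 12 open cells exactly once, starting at (3,3) and ending at (1,4).
Route from (3,3): right 1 to (3,4), up 1 to (2,4), left 2 to (2,2), down 1 to (3,2), left 1 to (3,1), up 2 to (1,1), right 3 to (1,4) — 11 moves in all.
Check: all 12 open cells covered.

(3,3) -> (3,4) -> (2,4) -> (2,3) -> (2,2) -> (3,2) -> (3,1) -> (2,1) -> (1,1) -> (1,2) -> (1,3) -> (1,4)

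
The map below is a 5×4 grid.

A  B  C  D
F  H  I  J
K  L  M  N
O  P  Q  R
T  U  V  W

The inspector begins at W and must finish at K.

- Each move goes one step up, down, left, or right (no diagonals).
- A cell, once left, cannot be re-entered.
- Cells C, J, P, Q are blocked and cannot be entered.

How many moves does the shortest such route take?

The Manhattan distance from W to K is |5−3| + |4−1| = 5, so at least 5 moves are needed.
A route of 5 moves achieves this: W → R → N → M → L → K.
Since 5 matches the lower bound, it is optimal.

5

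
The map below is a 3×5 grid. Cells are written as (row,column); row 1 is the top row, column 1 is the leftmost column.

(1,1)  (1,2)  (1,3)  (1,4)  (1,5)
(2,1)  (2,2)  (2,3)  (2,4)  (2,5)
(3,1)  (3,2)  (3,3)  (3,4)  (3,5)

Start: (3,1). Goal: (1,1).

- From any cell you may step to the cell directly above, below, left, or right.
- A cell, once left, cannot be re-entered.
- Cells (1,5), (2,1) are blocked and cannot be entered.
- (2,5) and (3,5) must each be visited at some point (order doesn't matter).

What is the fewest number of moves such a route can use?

Any route passes through (2,5) and (3,5) in some order between (3,1) and (1,1). Summing Manhattan distances along each leg and taking the cheapest ordering ((3,1) → (3,5) → (2,5) → (1,1)) gives a lower bound of 4 + 1 + 5 = 10 moves.
A route of 10 moves achieves this: (3,1) → (3,2) → (3,3) → (3,4) → (3,5) → (2,5) → (2,4) → (1,4) → (1,3) → (1,2) → (1,1).
Since 10 matches the lower bound, it is optimal.

10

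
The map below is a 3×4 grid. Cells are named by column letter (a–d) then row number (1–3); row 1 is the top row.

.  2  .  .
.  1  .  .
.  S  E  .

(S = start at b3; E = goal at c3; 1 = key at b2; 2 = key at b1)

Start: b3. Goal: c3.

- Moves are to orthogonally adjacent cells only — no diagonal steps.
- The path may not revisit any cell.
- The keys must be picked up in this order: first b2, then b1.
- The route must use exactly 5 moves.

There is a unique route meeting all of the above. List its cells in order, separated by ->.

b3 -> b2 -> b1 -> c1 -> c2 -> c3

The waypoints must appear in the order b2, b1, with no cell reused.
Route from b3: 2× up (reaching b1), right to c1, 2× down (reaching c3) — 5 moves in all.
Check: order respected (1 at step 1, 2 at step 2); 5 moves as required.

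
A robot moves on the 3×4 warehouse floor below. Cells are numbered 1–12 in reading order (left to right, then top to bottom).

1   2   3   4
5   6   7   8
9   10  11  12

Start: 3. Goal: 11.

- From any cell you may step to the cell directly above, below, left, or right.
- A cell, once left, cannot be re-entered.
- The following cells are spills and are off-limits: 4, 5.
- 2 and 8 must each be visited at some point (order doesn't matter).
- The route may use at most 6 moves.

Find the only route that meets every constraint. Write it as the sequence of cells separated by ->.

The 6-move cap with required stops at 2, 8 leaves no slack for detours.
Route from 3: left 1 to 2, down 1 to 6, right 2 to 8, down 1 to 12, left 1 to 11 — 6 moves in all.
Check: all required cells visited; 6 ≤ 6 moves.

3 -> 2 -> 6 -> 7 -> 8 -> 12 -> 11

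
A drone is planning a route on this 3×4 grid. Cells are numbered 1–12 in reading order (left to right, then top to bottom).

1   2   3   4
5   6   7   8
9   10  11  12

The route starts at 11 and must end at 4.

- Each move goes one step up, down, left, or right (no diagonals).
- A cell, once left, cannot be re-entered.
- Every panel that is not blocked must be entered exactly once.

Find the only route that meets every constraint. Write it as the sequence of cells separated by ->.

Need to visit all 12 open cells exactly once, starting at 11 and ending at 4.
Cell 9 has only two open neighbours (5 and 10), so the path must pass straight through it: one of those is the cell it's entered from and the other is where it exits.
Route from 11: right 1 to 12, up 1 to 8, left 2 to 6, down 1 to 10, left 1 to 9, up 2 to 1, right 3 to 4 — 11 moves in all.
Check: all 12 open cells covered.

11 -> 12 -> 8 -> 7 -> 6 -> 10 -> 9 -> 5 -> 1 -> 2 -> 3 -> 4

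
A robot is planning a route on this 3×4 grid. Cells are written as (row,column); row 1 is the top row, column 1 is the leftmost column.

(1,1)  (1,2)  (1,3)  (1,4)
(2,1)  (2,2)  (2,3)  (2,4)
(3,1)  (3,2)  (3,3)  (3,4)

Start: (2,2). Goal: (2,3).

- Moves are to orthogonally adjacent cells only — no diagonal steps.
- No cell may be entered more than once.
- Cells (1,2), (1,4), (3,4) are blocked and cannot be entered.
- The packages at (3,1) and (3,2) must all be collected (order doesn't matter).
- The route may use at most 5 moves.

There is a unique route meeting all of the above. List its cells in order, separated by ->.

The budget equals the shortest possible length, so every move has to be on a shortest route through the required cells.
Route from (2,2): left 1 to (2,1), down 1 to (3,1), right 2 to (3,3), up 1 to (2,3) — 5 moves in all.
Check: all required cells visited; 5 ≤ 5 moves.

(2,2) -> (2,1) -> (3,1) -> (3,2) -> (3,3) -> (2,3)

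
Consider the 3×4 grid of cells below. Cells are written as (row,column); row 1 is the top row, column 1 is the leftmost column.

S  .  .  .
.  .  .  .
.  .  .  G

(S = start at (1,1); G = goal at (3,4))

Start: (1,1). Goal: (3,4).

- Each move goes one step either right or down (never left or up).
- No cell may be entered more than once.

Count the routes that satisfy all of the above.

A right/down-only route from (1,1) to (3,4) makes exactly 2 down-moves and 3 right-moves in some order.
With no other constraints that would be C(5,2) = 10 routes.
That gives 10 routes.

10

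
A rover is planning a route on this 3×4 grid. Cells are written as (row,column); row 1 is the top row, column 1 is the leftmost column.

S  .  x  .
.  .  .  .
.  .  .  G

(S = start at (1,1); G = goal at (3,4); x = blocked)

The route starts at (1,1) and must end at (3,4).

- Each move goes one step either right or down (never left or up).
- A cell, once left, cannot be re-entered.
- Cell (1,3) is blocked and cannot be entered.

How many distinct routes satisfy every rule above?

7

A right/down-only route from (1,1) to (3,4) makes exactly 2 down-moves and 3 right-moves in some order.
With no other constraints that would be C(5,2) = 10 routes.
Subtract routes through each blocked cell (inclusion–exclusion for overlaps): − through (1,3): 3 → 7.
That gives 7 routes.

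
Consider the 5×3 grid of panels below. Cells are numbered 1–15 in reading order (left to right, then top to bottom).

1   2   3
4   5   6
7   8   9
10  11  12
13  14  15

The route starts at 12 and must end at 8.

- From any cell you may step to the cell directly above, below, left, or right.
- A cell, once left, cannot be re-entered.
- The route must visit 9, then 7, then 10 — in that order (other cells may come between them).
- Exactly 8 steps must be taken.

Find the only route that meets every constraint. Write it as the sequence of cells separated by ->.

The waypoints must appear in the order 9, 7, 10, with no cell reused.
Route from 12: up 2 to 6, left 2 to 4, down 2 to 10, right 1 to 11, up 1 to 8 — 8 moves in all.
Check: order respected (9 at step 1, 7 at step 5, 10 at step 6); 8 moves as required.

12 -> 9 -> 6 -> 5 -> 4 -> 7 -> 10 -> 11 -> 8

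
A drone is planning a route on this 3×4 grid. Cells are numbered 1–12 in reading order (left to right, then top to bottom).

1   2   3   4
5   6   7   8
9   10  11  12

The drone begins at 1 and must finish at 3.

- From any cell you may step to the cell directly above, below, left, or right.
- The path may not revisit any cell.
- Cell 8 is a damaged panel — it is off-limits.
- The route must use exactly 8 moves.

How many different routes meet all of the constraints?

Need simple routes of exactly 8 moves from 1 to 3 (Manhattan distance 2, so 3 moves are spent on a detour and 3 undoing it).
Enumerating: 1 5 9 10 11 7 6 2 3 | 1 2 6 5 9 10 11 7 3.
That gives 2 routes.

2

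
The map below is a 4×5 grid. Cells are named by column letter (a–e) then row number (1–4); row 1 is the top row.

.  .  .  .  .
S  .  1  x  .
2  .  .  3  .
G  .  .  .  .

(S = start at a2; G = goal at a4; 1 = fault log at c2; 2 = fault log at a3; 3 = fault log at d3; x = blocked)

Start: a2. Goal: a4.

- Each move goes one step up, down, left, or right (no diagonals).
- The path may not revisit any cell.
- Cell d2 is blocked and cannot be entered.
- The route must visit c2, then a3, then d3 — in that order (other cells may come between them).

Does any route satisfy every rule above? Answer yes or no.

Ignoring the required order, 32 revisit-free routes from a2 to a4 pass through all of c2, a3, and d3; the waypoint orders that occur are c2 → d3 → a3 (20); a3 → c2 → d3 (9); d3 → c2 → a3 (3) — never c2 → a3 → d3.

no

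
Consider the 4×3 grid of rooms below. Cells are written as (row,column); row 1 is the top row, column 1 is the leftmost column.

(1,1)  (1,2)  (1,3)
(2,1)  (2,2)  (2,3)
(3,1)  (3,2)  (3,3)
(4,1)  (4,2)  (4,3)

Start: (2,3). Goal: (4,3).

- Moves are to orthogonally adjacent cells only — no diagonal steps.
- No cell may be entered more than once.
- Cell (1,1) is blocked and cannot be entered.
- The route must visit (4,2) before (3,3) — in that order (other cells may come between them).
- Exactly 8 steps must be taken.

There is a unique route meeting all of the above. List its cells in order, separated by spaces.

(2,3) (2,2) (2,1) (3,1) (4,1) (4,2) (3,2) (3,3) (4,3)

The waypoints must appear in the order (4,2), (3,3), with no cell reused.
Route from (2,3): left 2 to (2,1), down 2 to (4,1), right 1 to (4,2), up 1 to (3,2), right 1 to (3,3), down 1 to (4,3) — 8 moves in all.
Check: order respected ((4,2) at step 5, (3,3) at step 7); 8 moves as required.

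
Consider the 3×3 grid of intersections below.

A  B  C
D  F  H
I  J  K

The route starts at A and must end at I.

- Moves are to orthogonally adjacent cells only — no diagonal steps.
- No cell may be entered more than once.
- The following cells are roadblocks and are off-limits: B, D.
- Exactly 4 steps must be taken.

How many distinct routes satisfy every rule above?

0

Need simple routes of exactly 4 moves from A to I (Manhattan distance 2, so 1 moves are spent on a detour and 1 undoing it).
No route satisfies every constraint, so the count is 0.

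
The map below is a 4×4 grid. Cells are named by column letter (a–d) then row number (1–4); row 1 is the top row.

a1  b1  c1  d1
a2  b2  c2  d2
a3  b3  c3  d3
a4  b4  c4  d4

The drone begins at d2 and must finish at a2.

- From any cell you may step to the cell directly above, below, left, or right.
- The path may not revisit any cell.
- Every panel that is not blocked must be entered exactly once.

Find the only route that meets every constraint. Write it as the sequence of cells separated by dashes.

d2 - d1 - c1 - c2 - c3 - d3 - d4 - c4 - b4 - a4 - a3 - b3 - b2 - b1 - a1 - a2

Need to visit all 16 open cells exactly once, starting at d2 and ending at a2.
Route from d2: up to d1, left to c1, 2× down (reaching c3), right to d3, down to d4, 3× left (reaching a4), up to a3, right to b3, 2× up (reaching b1), left to a1, down to a2 — 15 moves in all.
Check: all 16 open cells covered.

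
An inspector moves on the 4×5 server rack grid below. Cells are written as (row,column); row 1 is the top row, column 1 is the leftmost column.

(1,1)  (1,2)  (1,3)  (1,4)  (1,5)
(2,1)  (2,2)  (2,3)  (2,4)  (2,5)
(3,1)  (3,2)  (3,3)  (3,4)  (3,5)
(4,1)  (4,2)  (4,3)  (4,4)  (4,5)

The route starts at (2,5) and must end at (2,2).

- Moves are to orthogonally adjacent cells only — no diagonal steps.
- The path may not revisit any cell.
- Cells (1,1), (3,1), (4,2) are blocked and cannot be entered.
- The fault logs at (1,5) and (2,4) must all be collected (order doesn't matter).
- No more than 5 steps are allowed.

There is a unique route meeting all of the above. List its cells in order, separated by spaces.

The 5-move cap with required stops at (1,5), (2,4) leaves no slack for detours.
Route from (2,5): up to (1,5), left to (1,4), down to (2,4), 2× left (reaching (2,2)) — 5 moves in all.
Check: all required cells visited; 5 ≤ 5 moves.

(2,5) (1,5) (1,4) (2,4) (2,3) (2,2)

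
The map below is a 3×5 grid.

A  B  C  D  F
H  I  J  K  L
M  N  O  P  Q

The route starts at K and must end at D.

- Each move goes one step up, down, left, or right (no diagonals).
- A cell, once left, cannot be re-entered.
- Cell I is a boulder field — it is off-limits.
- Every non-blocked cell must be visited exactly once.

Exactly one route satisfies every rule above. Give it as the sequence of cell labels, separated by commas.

K, J, C, B, A, H, M, N, O, P, Q, L, F, D

Need to visit all 14 open cells exactly once, starting at K and ending at D.
Cell N has only two open neighbours (M and O), so the path must pass straight through it: one of those is the cell it's entered from and the other is where it exits.
Route from K: left to J, up to C, 2× left (reaching A), 2× down (reaching M), 4× right (reaching Q), 2× up (reaching F), left to D — 13 moves in all.
Check: all 14 open cells covered.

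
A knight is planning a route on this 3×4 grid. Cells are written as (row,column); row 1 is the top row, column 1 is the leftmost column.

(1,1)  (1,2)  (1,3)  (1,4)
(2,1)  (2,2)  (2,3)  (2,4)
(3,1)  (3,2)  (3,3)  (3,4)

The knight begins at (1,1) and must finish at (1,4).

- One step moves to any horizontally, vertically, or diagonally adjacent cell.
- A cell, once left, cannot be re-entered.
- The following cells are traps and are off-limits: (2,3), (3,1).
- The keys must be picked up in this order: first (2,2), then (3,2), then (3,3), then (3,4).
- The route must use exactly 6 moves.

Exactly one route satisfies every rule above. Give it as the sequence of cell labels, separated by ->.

(1,1) -> (2,2) -> (3,2) -> (3,3) -> (3,4) -> (2,4) -> (1,4)

The waypoints must appear in the order (2,2), (3,2), (3,3), (3,4), with no cell reused.
Route from (1,1): down-right 1 to (2,2), down 1 to (3,2), right 2 to (3,4), up 2 to (1,4) — 6 moves in all.
Check: order respected ((2,2) at step 1, (3,2) at step 2, (3,3) at step 3, (3,4) at step 4); 6 moves as required.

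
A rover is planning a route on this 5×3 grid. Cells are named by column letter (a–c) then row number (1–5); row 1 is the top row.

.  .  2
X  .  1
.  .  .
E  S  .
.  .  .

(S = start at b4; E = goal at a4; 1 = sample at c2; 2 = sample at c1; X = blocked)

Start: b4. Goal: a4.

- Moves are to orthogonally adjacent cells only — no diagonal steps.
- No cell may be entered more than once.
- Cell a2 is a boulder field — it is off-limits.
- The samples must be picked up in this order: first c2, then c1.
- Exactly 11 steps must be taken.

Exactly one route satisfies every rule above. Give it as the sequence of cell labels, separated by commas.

b4, b5, c5, c4, c3, c2, c1, b1, b2, b3, a3, a4

The waypoints must appear in the order c2, c1, with no cell reused.
Route from b4: down to b5, right to c5, 4× up (reaching c1), left to b1, 2× down (reaching b3), left to a3, down to a4 — 11 moves in all.
Check: order respected (1 at step 5, 2 at step 6); 11 moves as required.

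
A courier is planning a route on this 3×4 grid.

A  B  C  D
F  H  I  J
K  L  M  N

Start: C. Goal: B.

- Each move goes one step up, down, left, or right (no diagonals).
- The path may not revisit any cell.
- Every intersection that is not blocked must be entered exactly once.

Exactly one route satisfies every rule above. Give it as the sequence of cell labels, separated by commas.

C, D, J, N, M, I, H, L, K, F, A, B

Need to visit all 12 open cells exactly once, starting at C and ending at B.
Cell N has only two open neighbours (J and M), so the path must pass straight through it: one of those is the cell it's entered from and the other is where it exits.
Route from C: right to D, 2× down (reaching N), left to M, up to I, left to H, down to L, left to K, 2× up (reaching A), right to B — 11 moves in all.
Check: all 12 open cells covered.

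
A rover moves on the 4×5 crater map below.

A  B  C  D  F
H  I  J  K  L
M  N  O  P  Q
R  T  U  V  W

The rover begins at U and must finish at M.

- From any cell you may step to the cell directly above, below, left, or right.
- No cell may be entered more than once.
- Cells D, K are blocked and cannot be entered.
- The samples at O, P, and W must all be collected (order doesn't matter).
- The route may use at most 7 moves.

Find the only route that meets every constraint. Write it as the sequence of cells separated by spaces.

U V W Q P O N M

Any route must reach O, P, and W and still end at M within 7 moves, so the order of the required stops is forced.
Route from U: right 2 to W, up 1 to Q, left 4 to M — 7 moves in all.
Check: all required cells visited; 7 ≤ 7 moves.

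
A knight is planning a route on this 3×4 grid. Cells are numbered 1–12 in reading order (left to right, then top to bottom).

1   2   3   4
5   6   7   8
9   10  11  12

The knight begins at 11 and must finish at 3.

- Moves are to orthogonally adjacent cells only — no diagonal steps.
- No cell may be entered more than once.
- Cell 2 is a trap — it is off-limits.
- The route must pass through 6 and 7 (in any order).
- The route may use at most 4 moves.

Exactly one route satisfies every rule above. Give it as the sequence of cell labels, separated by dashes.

The 4-move cap with required stops at 6, 7 leaves no slack for detours.
Route from 11: left 1 to 10, up 1 to 6, right 1 to 7, up 1 to 3 — 4 moves in all.
Check: all required cells visited; 4 ≤ 4 moves.

11 - 10 - 6 - 7 - 3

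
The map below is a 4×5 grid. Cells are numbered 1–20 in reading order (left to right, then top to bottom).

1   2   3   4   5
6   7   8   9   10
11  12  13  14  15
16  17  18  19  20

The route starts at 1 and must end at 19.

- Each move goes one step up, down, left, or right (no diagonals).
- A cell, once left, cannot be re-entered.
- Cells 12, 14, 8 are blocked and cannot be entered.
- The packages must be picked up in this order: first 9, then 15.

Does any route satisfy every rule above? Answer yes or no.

One route that works: 1 → 2 → 3 → 4 → 9 → 10 → 15 → 20 → 19.

yes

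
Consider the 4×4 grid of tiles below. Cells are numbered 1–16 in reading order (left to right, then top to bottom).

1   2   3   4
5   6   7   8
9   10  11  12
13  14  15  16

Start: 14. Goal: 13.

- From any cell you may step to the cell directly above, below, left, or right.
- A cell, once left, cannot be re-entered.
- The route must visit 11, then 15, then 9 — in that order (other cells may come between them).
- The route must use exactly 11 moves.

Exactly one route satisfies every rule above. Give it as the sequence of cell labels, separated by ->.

14 -> 10 -> 11 -> 15 -> 16 -> 12 -> 8 -> 7 -> 6 -> 5 -> 9 -> 13

The waypoints must appear in the order 11, 15, 9, with no cell reused.
Route from 14: up 1 to 10, right 1 to 11, down 1 to 15, right 1 to 16, up 2 to 8, left 3 to 5, down 2 to 13 — 11 moves in all.
Check: order respected (11 at step 2, 15 at step 3, 9 at step 10); 11 moves as required.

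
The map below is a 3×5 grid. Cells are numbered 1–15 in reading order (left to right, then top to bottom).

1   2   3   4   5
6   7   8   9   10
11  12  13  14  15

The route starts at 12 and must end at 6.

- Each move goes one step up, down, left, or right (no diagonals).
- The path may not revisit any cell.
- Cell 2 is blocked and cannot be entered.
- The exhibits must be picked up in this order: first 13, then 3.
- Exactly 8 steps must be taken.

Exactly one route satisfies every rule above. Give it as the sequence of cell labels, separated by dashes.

The waypoints must appear in the order 13, 3, with no cell reused.
Route from 12: right 2 to 14, up 2 to 4, left 1 to 3, down 1 to 8, left 2 to 6 — 8 moves in all.
Check: order respected (13 at step 1, 3 at step 5); 8 moves as required.

12 - 13 - 14 - 9 - 4 - 3 - 8 - 7 - 6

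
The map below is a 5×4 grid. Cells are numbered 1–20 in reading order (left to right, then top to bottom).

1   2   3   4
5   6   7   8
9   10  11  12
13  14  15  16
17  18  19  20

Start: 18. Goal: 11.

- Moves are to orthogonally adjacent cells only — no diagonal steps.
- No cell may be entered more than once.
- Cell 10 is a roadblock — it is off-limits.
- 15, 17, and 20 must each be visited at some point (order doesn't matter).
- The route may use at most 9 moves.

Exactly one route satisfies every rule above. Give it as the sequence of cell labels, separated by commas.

18, 17, 13, 14, 15, 19, 20, 16, 12, 11

The budget equals the shortest possible length, so every move has to be on a shortest route through the required cells.
Route from 18: left 1 to 17, up 1 to 13, right 2 to 15, down 1 to 19, right 1 to 20, up 2 to 12, left 1 to 11 — 9 moves in all.
Check: all required cells visited; 9 ≤ 9 moves.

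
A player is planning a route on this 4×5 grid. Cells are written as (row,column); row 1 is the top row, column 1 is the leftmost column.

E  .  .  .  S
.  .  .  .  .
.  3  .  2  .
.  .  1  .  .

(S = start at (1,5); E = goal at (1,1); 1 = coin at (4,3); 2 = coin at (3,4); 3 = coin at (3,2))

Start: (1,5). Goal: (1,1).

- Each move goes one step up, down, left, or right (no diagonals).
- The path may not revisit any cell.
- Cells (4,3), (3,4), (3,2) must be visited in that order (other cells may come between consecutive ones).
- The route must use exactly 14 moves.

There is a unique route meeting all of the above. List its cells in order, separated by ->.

The waypoints must appear in the order (4,3), (3,4), (3,2), with no cell reused.
Route from (1,5): 3× down (reaching (4,5)), 2× left (reaching (4,3)), up to (3,3), right to (3,4), up to (2,4), 2× left (reaching (2,2)), down to (3,2), left to (3,1), 2× up (reaching (1,1)) — 14 moves in all.
Check: order respected (1 at step 5, 2 at step 7, 3 at step 11); 14 moves as required.

(1,5) -> (2,5) -> (3,5) -> (4,5) -> (4,4) -> (4,3) -> (3,3) -> (3,4) -> (2,4) -> (2,3) -> (2,2) -> (3,2) -> (3,1) -> (2,1) -> (1,1)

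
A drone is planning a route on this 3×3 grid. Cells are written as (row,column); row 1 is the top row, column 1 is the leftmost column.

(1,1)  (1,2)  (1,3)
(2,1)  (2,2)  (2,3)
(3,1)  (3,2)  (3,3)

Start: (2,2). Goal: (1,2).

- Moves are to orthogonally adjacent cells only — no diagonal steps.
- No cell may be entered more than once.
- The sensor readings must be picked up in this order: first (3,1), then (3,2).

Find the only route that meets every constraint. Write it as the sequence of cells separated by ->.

The waypoints must appear in the order (3,1), (3,2), with no cell reused.
Route from (2,2): left to (2,1), down to (3,1), 2× right (reaching (3,3)), 2× up (reaching (1,3)), left to (1,2) — 7 moves in all.
Check: order respected ((3,1) at step 2, (3,2) at step 3).

(2,2) -> (2,1) -> (3,1) -> (3,2) -> (3,3) -> (2,3) -> (1,3) -> (1,2)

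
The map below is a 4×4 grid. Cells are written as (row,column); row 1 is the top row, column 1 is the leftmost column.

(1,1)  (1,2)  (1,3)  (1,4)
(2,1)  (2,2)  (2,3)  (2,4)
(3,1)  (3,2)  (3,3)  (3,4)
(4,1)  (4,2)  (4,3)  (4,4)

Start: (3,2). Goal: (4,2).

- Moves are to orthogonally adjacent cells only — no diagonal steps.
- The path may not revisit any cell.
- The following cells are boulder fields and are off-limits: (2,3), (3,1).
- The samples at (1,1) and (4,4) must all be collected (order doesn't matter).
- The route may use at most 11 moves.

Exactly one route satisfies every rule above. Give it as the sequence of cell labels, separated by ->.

(3,2) -> (2,2) -> (2,1) -> (1,1) -> (1,2) -> (1,3) -> (1,4) -> (2,4) -> (3,4) -> (4,4) -> (4,3) -> (4,2)

Any route must reach (1,1) and (4,4) and still end at (4,2) within 11 moves, so the order of the required stops is forced.
Route from (3,2): up 1 to (2,2), left 1 to (2,1), up 1 to (1,1), right 3 to (1,4), down 3 to (4,4), left 2 to (4,2) — 11 moves in all.
Check: all required cells visited; 11 ≤ 11 moves.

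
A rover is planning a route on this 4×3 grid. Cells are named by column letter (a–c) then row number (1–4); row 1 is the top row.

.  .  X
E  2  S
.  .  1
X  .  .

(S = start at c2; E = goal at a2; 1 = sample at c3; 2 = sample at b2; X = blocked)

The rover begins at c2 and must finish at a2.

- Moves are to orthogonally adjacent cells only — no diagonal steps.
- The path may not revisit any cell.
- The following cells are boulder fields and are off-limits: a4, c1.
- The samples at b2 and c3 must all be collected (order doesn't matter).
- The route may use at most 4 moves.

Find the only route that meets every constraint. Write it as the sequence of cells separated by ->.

The 4-move cap with required stops at b2, c3 leaves no slack for detours.
Route from c2: down to c3, left to b3, up to b2, left to a2 — 4 moves in all.
Check: all required cells visited; 4 ≤ 4 moves.

c2 -> c3 -> b3 -> b2 -> a2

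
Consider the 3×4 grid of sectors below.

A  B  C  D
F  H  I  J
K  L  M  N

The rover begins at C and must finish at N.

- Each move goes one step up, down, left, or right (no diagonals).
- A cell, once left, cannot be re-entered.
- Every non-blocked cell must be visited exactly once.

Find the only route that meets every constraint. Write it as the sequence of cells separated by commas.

Need to visit all 12 open cells exactly once, starting at C and ending at N.
Cell D has only two open neighbours (J and C), so the path must pass straight through it: one of those is the cell it's entered from and the other is where it exits.
Route from C: right to D, down to J, 2× left (reaching H), up to B, left to A, 2× down (reaching K), 3× right (reaching N) — 11 moves in all.
Check: all 12 open cells covered.

C, D, J, I, H, B, A, F, K, L, M, N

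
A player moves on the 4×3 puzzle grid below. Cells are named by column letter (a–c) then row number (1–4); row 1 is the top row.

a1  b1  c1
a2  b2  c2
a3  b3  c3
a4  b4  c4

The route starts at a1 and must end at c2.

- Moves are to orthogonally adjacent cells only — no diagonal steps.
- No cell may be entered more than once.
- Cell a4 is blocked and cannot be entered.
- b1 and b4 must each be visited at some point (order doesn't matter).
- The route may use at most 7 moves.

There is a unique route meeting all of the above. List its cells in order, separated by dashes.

Any route must reach b1 and b4 and still end at c2 within 7 moves, so the order of the required stops is forced.
Route from a1: right 1 to b1, down 3 to b4, right 1 to c4, up 2 to c2 — 7 moves in all.
Check: all required cells visited; 7 ≤ 7 moves.

a1 - b1 - b2 - b3 - b4 - c4 - c3 - c2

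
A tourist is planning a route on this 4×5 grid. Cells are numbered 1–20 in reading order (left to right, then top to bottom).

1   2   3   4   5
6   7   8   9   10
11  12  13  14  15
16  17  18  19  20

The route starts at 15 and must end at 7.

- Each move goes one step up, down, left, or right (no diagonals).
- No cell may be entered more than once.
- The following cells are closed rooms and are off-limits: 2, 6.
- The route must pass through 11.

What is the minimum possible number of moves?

Any route passes through 11 somewhere between 15 and 7. Summing Manhattan distances along the two legs (15 → 11 → 7) gives a lower bound of 4 + 2 = 6 moves.
The shortest route satisfying every rule uses 8 moves: 15 → 20 → 19 → 18 → 17 → 16 → 11 → 12 → 7.
The no-revisit rule (legs can't share cells) pushes the minimum above the 6-move bound; an exhaustive check rules out every length from 6 to 7, leaving 8 as the minimum.

8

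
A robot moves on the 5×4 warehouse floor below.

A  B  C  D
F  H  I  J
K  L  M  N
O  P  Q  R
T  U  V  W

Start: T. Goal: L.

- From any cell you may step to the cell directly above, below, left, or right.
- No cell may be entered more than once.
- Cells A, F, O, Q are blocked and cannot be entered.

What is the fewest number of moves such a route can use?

3

The Manhattan distance from T to L is |5−3| + |1−2| = 3, so at least 3 moves are needed.
A route of 3 moves achieves this: T → U → P → L.
Since 3 matches the lower bound, it is optimal.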